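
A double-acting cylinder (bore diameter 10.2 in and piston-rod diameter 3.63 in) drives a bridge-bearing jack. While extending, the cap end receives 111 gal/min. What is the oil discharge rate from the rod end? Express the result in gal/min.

Q_out ≈ 96.9 gal/min

Cap-side area A_cap = π/4 × (10.2 in)² = 81.71 in^2
Rod-side annular area A_ann = π/4 × (10.2² − 3.63²) = 71.36 in^2
Piston speed v = Q_in/A_cap; rod-end outflow Q_out = v × A_ann = Q_in × A_ann/A_cap.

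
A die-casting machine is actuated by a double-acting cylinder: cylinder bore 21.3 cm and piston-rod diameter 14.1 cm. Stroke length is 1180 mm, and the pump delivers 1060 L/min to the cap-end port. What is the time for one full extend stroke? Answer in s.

Cap-side area A_cap = π/4 × (21.3 cm)² = 356.3 cm^2
Swept volume V = A × L; t = V / Q = A·L / Q

t ≈ 2.38 s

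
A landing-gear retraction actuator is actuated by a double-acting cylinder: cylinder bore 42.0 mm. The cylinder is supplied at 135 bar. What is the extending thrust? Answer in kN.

F ≈ 18.7 kN

Cap-side area A_cap = π/4 × (42.0 mm)² = 1385 mm^2
F = P × A_cap = 135 bar × A_cap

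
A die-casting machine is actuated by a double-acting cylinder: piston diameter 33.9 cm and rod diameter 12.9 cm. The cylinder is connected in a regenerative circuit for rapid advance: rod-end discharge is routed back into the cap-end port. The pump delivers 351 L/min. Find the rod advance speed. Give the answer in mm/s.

v ≈ 448 mm/s

In regeneration the rod-end outflow joins the pump flow into the cap end, so the net volume the pump must supply per unit advance equals the rod cross-section area.
Rod cross-section A_rod = π/4 × (12.9 cm)² = 130.7 cm^2
v = Q_pump / A_rod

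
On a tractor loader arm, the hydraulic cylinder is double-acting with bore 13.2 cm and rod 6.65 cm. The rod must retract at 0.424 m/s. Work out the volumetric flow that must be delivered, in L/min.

Rod-side annular area A_ann = π/4 × (13.2² − 6.65²) = 102.1 cm^2
Q = A × v

Q ≈ 260 L/min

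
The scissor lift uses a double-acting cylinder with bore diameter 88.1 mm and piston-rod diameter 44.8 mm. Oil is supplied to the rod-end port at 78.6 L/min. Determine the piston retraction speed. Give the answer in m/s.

Rod-side annular area A_ann = π/4 × (88.1² − 44.8²) = 4520 mm^2
Flow into the rod-end port fills the annular volume.
v = Q / A

v ≈ 0.290 m/s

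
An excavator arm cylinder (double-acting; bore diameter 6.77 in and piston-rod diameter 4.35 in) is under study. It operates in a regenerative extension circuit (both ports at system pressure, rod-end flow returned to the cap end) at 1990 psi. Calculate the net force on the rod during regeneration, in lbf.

With equal pressure on both faces, forces on the annular region cancel; the net push is pressure × rod cross-section.
Rod cross-section A_rod = π/4 × (4.35 in)² = 14.86 in^2
F = P × A_rod

F ≈ 29600 lbf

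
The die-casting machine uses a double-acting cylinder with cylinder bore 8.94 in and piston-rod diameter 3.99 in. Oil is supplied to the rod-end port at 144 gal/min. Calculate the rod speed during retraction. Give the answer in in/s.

Rod-side annular area A_ann = π/4 × (8.94² − 3.99²) = 50.27 in^2
Flow into the rod-end port fills the annular volume.
v = Q / A

v ≈ 11.0 in/s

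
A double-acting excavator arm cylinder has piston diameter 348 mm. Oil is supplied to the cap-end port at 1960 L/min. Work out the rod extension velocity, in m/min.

Cap-side area A_cap = π/4 × (348 mm)² = 95110 mm^2
v = Q / A

v ≈ 20.6 m/min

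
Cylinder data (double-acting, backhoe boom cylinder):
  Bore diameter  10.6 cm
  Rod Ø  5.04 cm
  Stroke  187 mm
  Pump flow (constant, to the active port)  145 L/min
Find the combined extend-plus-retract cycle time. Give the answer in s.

Cap-side area A_cap = π/4 × (10.6 cm)² = 88.25 cm^2
Rod-side annular area A_ann = π/4 × (10.6² − 5.04²) = 68.30 cm^2
t_ext = A_cap·L/Q = 0.6829 s
t_ret = A_ann·L/Q = 0.5285 s
t_cycle = t_ext + t_ret

t ≈ 1.21 s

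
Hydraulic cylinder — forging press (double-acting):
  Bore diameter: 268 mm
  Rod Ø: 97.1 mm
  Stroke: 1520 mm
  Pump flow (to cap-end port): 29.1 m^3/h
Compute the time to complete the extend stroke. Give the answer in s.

t ≈ 10.6 s

Cap-side area A_cap = π/4 × (268 mm)² = 56410 mm^2
Swept volume V = A × L; t = V / Q = A·L / Q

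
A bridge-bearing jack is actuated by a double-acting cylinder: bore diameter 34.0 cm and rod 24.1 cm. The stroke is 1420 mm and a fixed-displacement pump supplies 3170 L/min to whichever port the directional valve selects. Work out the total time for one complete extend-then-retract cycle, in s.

t ≈ 3.65 s

Cap-side area A_cap = π/4 × (34.0 cm)² = 907.9 cm^2
Rod-side annular area A_ann = π/4 × (34.0² − 24.1²) = 451.8 cm^2
t_ext = A_cap·L/Q = 2.440 s
t_ret = A_ann·L/Q = 1.214 s
t_cycle = t_ext + t_ret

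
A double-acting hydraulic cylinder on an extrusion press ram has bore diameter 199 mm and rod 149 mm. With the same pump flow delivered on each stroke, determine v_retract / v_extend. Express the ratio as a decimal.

v_ret/v_ext ≈ 2.28

Cap-side area A_cap = π/4 × (199 mm)² = 31100 mm^2
Rod-side annular area A_ann = π/4 × (199² − 149²) = 13670 mm^2
For equal Q, v ∝ 1/A, so v_ret/v_ext = A_cap/A_ann.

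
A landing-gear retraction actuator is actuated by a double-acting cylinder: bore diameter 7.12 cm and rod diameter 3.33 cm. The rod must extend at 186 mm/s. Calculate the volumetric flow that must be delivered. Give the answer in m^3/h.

Cap-side area A_cap = π/4 × (7.12 cm)² = 39.82 cm^2
Q = A × v

Q ≈ 2.67 m^3/h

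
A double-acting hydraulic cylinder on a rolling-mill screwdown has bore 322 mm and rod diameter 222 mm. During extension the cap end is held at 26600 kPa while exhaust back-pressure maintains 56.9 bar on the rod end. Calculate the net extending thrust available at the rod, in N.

F ≈ 1.92e6 N

Cap-side area A_cap = π/4 × (322 mm)² = 81430 mm^2
Rod-side annular area A_ann = π/4 × (322² − 222²) = 42730 mm^2
Net thrust = P_cap·A_cap − P_rod·A_ann = 2.166e6 N − 2.431e5 N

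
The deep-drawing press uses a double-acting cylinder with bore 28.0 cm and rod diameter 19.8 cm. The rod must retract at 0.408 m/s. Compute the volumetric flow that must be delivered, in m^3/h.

Q ≈ 45.2 m^3/h

Rod-side annular area A_ann = π/4 × (28.0² − 19.8²) = 307.8 cm^2
Q = A × v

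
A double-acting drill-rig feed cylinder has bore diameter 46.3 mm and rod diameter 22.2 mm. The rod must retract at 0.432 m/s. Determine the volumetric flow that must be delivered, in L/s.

Rod-side annular area A_ann = π/4 × (46.3² − 22.2²) = 1297 mm^2
Q = A × v

Q ≈ 0.560 L/s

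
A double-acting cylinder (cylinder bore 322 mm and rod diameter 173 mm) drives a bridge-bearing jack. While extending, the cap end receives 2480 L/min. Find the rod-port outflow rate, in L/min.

Q_out ≈ 1760 L/min

Cap-side area A_cap = π/4 × (322 mm)² = 81430 mm^2
Rod-side annular area A_ann = π/4 × (322² − 173²) = 57930 mm^2
Piston speed v = Q_in/A_cap; rod-end outflow Q_out = v × A_ann = Q_in × A_ann/A_cap.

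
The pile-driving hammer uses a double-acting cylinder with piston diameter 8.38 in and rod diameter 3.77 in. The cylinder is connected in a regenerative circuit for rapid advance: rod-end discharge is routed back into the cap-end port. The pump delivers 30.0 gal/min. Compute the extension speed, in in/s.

v ≈ 10.3 in/s

In regeneration the rod-end outflow joins the pump flow into the cap end, so the net volume the pump must supply per unit advance equals the rod cross-section area.
Rod cross-section A_rod = π/4 × (3.77 in)² = 11.16 in^2
v = Q_pump / A_rod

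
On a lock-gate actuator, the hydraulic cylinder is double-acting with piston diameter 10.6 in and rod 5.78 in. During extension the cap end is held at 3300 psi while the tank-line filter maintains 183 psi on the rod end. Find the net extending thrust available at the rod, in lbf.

Cap-side area A_cap = π/4 × (10.6 in)² = 88.25 in^2
Rod-side annular area A_ann = π/4 × (10.6² − 5.78²) = 62.01 in^2
Net thrust = P_cap·A_cap − P_rod·A_ann = 2.912e5 lbf − 11350 lbf

F ≈ 2.80e5 lbf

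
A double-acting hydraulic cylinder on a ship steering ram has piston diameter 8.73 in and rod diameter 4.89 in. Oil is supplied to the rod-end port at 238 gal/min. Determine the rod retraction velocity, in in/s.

Rod-side annular area A_ann = π/4 × (8.73² − 4.89²) = 41.08 in^2
Flow into the rod-end port fills the annular volume.
v = Q / A

v ≈ 22.3 in/s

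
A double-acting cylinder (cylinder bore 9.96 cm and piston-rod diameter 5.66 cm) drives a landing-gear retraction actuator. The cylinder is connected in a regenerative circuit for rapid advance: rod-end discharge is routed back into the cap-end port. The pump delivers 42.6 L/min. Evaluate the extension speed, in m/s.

In regeneration the rod-end outflow joins the pump flow into the cap end, so the net volume the pump must supply per unit advance equals the rod cross-section area.
Rod cross-section A_rod = π/4 × (5.66 cm)² = 25.16 cm^2
v = Q_pump / A_rod

v ≈ 0.282 m/s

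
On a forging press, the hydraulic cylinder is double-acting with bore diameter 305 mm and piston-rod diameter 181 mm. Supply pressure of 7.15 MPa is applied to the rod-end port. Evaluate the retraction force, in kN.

Rod-side annular area A_ann = π/4 × (305² − 181²) = 47330 mm^2
On retraction the pressure acts on the annular area (bore minus rod).
F = P × A_ann

F ≈ 338 kN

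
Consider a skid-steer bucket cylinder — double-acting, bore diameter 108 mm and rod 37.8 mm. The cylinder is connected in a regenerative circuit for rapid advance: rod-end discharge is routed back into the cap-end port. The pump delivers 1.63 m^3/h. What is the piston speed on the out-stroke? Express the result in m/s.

v ≈ 0.403 m/s

In regeneration the rod-end outflow joins the pump flow into the cap end, so the net volume the pump must supply per unit advance equals the rod cross-section area.
Rod cross-section A_rod = π/4 × (37.8 mm)² = 1122 mm^2
v = Q_pump / A_rod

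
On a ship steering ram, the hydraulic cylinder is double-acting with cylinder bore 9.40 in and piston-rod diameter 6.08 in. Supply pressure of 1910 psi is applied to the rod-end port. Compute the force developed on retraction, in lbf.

Rod-side annular area A_ann = π/4 × (9.40² − 6.08²) = 40.36 in^2
On retraction the pressure acts on the annular area (bore minus rod).
F = P × A_ann

F ≈ 77100 lbf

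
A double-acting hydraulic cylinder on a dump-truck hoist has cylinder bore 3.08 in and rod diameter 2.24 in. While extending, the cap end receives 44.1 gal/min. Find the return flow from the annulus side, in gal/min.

Q_out ≈ 20.8 gal/min

Cap-side area A_cap = π/4 × (3.08 in)² = 7.451 in^2
Rod-side annular area A_ann = π/4 × (3.08² − 2.24²) = 3.510 in^2
Piston speed v = Q_in/A_cap; rod-end outflow Q_out = v × A_ann = Q_in × A_ann/A_cap.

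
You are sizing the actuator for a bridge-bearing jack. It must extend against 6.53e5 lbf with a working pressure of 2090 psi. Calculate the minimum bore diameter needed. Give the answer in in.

D ≈ 19.9 in

Extension force acts on the full piston face: F = P × (π/4)D².
D = √(4F / (πP)) = √(4 × 6.53e5 lbf / (π × 2090 psi))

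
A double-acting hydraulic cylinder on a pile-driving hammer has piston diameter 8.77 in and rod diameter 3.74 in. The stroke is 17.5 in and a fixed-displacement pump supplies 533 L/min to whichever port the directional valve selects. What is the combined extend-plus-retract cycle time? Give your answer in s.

Cap-side area A_cap = π/4 × (8.77 in)² = 60.41 in^2
Rod-side annular area A_ann = π/4 × (8.77² − 3.74²) = 49.42 in^2
t_ext = A_cap·L/Q = 1.950 s
t_ret = A_ann·L/Q = 1.595 s
t_cycle = t_ext + t_ret

t ≈ 3.55 s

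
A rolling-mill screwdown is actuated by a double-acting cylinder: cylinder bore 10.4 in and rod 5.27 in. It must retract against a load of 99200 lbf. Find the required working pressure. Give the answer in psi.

Rod-side annular area A_ann = π/4 × (10.4² − 5.27²) = 63.14 in^2
Retraction: pressure acts on the annular area.
P = F / A = 99200 lbf / A

P ≈ 1570 psi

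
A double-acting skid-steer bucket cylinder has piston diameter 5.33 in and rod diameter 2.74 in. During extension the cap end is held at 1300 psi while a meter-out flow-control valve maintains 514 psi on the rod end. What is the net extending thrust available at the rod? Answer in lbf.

F ≈ 20600 lbf

Cap-side area A_cap = π/4 × (5.33 in)² = 22.31 in^2
Rod-side annular area A_ann = π/4 × (5.33² − 2.74²) = 16.42 in^2
Net thrust = P_cap·A_cap − P_rod·A_ann = 29010 lbf − 8438 lbf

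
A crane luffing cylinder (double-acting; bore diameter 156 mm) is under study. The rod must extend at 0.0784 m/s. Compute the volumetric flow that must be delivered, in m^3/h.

Q ≈ 5.39 m^3/h

Cap-side area A_cap = π/4 × (156 mm)² = 19110 mm^2
Q = A × v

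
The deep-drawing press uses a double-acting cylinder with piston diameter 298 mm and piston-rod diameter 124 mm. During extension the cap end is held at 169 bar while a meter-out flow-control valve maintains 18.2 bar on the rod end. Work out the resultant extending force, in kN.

Cap-side area A_cap = π/4 × (298 mm)² = 69750 mm^2
Rod-side annular area A_ann = π/4 × (298² − 124²) = 57670 mm^2
Net thrust = P_cap·A_cap − P_rod·A_ann = 1179 kN − 105.0 kN

F ≈ 1070 kN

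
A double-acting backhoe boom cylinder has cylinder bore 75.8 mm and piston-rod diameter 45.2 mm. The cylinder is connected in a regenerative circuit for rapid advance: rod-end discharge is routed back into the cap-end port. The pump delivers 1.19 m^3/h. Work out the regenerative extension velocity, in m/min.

v ≈ 12.4 m/min

In regeneration the rod-end outflow joins the pump flow into the cap end, so the net volume the pump must supply per unit advance equals the rod cross-section area.
Rod cross-section A_rod = π/4 × (45.2 mm)² = 1605 mm^2
v = Q_pump / A_rod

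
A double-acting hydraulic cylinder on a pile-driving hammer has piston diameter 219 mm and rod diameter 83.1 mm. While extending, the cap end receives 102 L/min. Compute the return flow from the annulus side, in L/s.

Cap-side area A_cap = π/4 × (219 mm)² = 37670 mm^2
Rod-side annular area A_ann = π/4 × (219² − 83.1²) = 32240 mm^2
Piston speed v = Q_in/A_cap; rod-end outflow Q_out = v × A_ann = Q_in × A_ann/A_cap.

Q_out ≈ 1.46 L/s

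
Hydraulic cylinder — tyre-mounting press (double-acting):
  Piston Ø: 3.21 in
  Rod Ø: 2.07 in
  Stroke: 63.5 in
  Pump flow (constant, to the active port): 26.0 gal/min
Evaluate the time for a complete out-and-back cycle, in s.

Cap-side area A_cap = π/4 × (3.21 in)² = 8.093 in^2
Rod-side annular area A_ann = π/4 × (3.21² − 2.07²) = 4.727 in^2
t_ext = A_cap·L/Q = 5.134 s
t_ret = A_ann·L/Q = 2.999 s
t_cycle = t_ext + t_ret

t ≈ 8.13 s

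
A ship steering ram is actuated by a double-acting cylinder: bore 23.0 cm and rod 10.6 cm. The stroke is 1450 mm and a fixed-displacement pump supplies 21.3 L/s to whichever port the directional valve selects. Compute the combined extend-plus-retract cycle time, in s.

Cap-side area A_cap = π/4 × (23.0 cm)² = 415.5 cm^2
Rod-side annular area A_ann = π/4 × (23.0² − 10.6²) = 327.2 cm^2
t_ext = A_cap·L/Q = 2.828 s
t_ret = A_ann·L/Q = 2.228 s
t_cycle = t_ext + t_ret

t ≈ 5.06 s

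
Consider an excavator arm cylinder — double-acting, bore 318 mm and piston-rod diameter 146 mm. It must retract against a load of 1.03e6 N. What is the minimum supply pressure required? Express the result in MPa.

Rod-side annular area A_ann = π/4 × (318² − 146²) = 62680 mm^2
Retraction: pressure acts on the annular area.
P = F / A = 1.03e6 N / A

P ≈ 16.4 MPa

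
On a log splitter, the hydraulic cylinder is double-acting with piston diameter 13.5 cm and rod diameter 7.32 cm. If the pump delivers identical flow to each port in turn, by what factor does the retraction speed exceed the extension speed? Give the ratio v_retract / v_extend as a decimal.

v_ret/v_ext ≈ 1.42

Cap-side area A_cap = π/4 × (13.5 cm)² = 143.1 cm^2
Rod-side annular area A_ann = π/4 × (13.5² − 7.32²) = 101.1 cm^2
For equal Q, v ∝ 1/A, so v_ret/v_ext = A_cap/A_ann.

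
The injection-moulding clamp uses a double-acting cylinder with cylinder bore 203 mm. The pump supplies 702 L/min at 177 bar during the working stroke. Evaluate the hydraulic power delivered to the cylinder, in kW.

Hydraulic power = P × Q

W ≈ 207 kW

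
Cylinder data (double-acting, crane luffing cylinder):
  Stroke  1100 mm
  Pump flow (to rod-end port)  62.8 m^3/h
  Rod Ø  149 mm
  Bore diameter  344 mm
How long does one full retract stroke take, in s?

Rod-side annular area A_ann = π/4 × (344² − 149²) = 75500 mm^2
Swept volume V = A × L; t = V / Q = A·L / Q

t ≈ 4.76 s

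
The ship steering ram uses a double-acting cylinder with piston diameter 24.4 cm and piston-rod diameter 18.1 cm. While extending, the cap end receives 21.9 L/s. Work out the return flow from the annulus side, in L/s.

Q_out ≈ 9.85 L/s

Cap-side area A_cap = π/4 × (24.4 cm)² = 467.6 cm^2
Rod-side annular area A_ann = π/4 × (24.4² − 18.1²) = 210.3 cm^2
Piston speed v = Q_in/A_cap; rod-end outflow Q_out = v × A_ann = Q_in × A_ann/A_cap.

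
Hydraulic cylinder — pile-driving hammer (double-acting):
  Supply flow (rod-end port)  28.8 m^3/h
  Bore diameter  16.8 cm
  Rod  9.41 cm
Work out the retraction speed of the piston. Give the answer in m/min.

Rod-side annular area A_ann = π/4 × (16.8² − 9.41²) = 152.1 cm^2
Flow into the rod-end port fills the annular volume.
v = Q / A

v ≈ 31.6 m/min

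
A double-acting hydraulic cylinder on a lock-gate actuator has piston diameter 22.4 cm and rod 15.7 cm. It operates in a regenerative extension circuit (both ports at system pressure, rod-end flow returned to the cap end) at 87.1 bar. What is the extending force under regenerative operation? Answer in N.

F ≈ 1.69e5 N

With equal pressure on both faces, forces on the annular region cancel; the net push is pressure × rod cross-section.
Rod cross-section A_rod = π/4 × (15.7 cm)² = 193.6 cm^2
F = P × A_rod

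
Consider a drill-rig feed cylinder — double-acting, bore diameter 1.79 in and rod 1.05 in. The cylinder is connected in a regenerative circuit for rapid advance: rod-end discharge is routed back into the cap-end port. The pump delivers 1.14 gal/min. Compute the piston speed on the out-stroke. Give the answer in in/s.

v ≈ 5.07 in/s

In regeneration the rod-end outflow joins the pump flow into the cap end, so the net volume the pump must supply per unit advance equals the rod cross-section area.
Rod cross-section A_rod = π/4 × (1.05 in)² = 0.8659 in^2
v = Q_pump / A_rod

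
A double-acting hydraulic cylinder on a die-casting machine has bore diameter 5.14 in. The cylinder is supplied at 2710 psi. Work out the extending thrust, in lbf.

F ≈ 56200 lbf

Cap-side area A_cap = π/4 × (5.14 in)² = 20.75 in^2
F = P × A_cap = 2710 psi × A_cap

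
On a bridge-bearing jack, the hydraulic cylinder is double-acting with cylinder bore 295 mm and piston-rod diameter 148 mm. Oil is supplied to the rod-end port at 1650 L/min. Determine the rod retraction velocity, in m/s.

v ≈ 0.538 m/s

Rod-side annular area A_ann = π/4 × (295² − 148²) = 51150 mm^2
Flow into the rod-end port fills the annular volume.
v = Q / A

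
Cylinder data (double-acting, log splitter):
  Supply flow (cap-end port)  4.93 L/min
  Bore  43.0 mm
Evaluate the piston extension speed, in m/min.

v ≈ 3.39 m/min

Cap-side area A_cap = π/4 × (43.0 mm)² = 1452 mm^2
v = Q / A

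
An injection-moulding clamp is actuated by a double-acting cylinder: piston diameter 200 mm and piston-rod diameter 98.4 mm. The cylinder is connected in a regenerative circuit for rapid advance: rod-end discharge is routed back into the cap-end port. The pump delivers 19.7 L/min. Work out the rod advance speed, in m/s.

In regeneration the rod-end outflow joins the pump flow into the cap end, so the net volume the pump must supply per unit advance equals the rod cross-section area.
Rod cross-section A_rod = π/4 × (98.4 mm)² = 7605 mm^2
v = Q_pump / A_rod

v ≈ 0.0432 m/s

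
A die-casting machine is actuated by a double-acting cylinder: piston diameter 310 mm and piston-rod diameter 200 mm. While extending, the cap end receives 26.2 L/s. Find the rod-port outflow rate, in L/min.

Q_out ≈ 918 L/min

Cap-side area A_cap = π/4 × (310 mm)² = 75480 mm^2
Rod-side annular area A_ann = π/4 × (310² − 200²) = 44060 mm^2
Piston speed v = Q_in/A_cap; rod-end outflow Q_out = v × A_ann = Q_in × A_ann/A_cap.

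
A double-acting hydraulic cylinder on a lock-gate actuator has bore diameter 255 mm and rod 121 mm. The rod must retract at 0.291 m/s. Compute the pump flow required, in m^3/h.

Rod-side annular area A_ann = π/4 × (255² − 121²) = 39570 mm^2
Q = A × v

Q ≈ 41.5 m^3/h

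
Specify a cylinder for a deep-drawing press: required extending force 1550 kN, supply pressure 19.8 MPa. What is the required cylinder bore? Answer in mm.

D ≈ 316 mm

Extension force acts on the full piston face: F = P × (π/4)D².
D = √(4F / (πP)) = √(4 × 1550 kN / (π × 19.8 MPa))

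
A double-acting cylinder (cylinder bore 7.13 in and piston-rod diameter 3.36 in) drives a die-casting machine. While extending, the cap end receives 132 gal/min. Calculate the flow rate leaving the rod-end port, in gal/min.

Cap-side area A_cap = π/4 × (7.13 in)² = 39.93 in^2
Rod-side annular area A_ann = π/4 × (7.13² − 3.36²) = 31.06 in^2
Piston speed v = Q_in/A_cap; rod-end outflow Q_out = v × A_ann = Q_in × A_ann/A_cap.

Q_out ≈ 103 gal/min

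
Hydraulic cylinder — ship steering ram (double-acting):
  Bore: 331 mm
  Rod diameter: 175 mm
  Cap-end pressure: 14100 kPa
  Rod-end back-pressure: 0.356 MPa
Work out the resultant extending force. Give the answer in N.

F ≈ 1.19e6 N

Cap-side area A_cap = π/4 × (331 mm)² = 86050 mm^2
Rod-side annular area A_ann = π/4 × (331² − 175²) = 62000 mm^2
Net thrust = P_cap·A_cap − P_rod·A_ann = 1.213e6 N − 22070 N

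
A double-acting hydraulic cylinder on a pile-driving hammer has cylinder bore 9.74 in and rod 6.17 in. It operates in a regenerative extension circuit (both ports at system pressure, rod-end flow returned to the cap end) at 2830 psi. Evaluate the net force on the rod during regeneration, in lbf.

With equal pressure on both faces, forces on the annular region cancel; the net push is pressure × rod cross-section.
Rod cross-section A_rod = π/4 × (6.17 in)² = 29.90 in^2
F = P × A_rod

F ≈ 84600 lbf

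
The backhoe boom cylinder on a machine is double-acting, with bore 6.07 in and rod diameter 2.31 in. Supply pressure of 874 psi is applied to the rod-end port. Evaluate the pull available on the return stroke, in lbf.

Rod-side annular area A_ann = π/4 × (6.07² − 2.31²) = 24.75 in^2
On retraction the pressure acts on the annular area (bore minus rod).
F = P × A_ann

F ≈ 21600 lbf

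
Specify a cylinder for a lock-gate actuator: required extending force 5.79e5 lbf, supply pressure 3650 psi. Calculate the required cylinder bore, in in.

Extension force acts on the full piston face: F = P × (π/4)D².
D = √(4F / (πP)) = √(4 × 5.79e5 lbf / (π × 3650 psi))

D ≈ 14.2 in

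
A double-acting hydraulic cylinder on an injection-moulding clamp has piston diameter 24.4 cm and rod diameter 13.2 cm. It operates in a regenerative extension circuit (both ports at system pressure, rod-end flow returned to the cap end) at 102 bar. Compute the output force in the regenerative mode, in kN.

With equal pressure on both faces, forces on the annular region cancel; the net push is pressure × rod cross-section.
Rod cross-section A_rod = π/4 × (13.2 cm)² = 136.8 cm^2
F = P × A_rod

F ≈ 140 kN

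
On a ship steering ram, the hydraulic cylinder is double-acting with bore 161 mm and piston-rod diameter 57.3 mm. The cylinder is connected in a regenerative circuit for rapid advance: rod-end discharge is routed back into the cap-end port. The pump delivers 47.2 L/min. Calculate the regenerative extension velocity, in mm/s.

In regeneration the rod-end outflow joins the pump flow into the cap end, so the net volume the pump must supply per unit advance equals the rod cross-section area.
Rod cross-section A_rod = π/4 × (57.3 mm)² = 2579 mm^2
v = Q_pump / A_rod

v ≈ 305 mm/s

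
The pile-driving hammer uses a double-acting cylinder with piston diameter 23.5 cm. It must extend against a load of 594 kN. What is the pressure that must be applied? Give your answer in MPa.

Cap-side area A_cap = π/4 × (23.5 cm)² = 433.7 cm^2
P = F / A = 594 kN / A

P ≈ 13.7 MPa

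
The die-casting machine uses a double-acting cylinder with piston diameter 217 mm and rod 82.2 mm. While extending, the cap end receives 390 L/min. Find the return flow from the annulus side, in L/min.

Cap-side area A_cap = π/4 × (217 mm)² = 36980 mm^2
Rod-side annular area A_ann = π/4 × (217² − 82.2²) = 31680 mm^2
Piston speed v = Q_in/A_cap; rod-end outflow Q_out = v × A_ann = Q_in × A_ann/A_cap.

Q_out ≈ 334 L/min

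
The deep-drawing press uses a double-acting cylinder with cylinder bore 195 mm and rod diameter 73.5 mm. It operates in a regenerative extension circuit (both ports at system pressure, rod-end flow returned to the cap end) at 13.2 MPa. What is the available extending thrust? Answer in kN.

With equal pressure on both faces, forces on the annular region cancel; the net push is pressure × rod cross-section.
Rod cross-section A_rod = π/4 × (73.5 mm)² = 4243 mm^2
F = P × A_rod

F ≈ 56.0 kN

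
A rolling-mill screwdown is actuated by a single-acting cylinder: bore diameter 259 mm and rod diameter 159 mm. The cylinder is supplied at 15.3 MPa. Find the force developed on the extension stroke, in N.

F ≈ 8.06e5 N

Cap-side area A_cap = π/4 × (259 mm)² = 52690 mm^2
F = P × A_cap = 15.3 MPa × A_cap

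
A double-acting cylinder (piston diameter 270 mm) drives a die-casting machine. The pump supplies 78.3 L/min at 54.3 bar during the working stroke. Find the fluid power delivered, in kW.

W ≈ 7.09 kW

Hydraulic power = P × Q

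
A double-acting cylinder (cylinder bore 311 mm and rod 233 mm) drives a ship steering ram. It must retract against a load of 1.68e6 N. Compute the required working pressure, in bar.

P ≈ 504 bar

Rod-side annular area A_ann = π/4 × (311² − 233²) = 33330 mm^2
Retraction: pressure acts on the annular area.
P = F / A = 1.68e6 N / A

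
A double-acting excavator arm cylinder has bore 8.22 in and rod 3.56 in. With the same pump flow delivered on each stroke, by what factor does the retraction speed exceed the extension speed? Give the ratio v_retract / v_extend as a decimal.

v_ret/v_ext ≈ 1.23

Cap-side area A_cap = π/4 × (8.22 in)² = 53.07 in^2
Rod-side annular area A_ann = π/4 × (8.22² − 3.56²) = 43.11 in^2
For equal Q, v ∝ 1/A, so v_ret/v_ext = A_cap/A_ann.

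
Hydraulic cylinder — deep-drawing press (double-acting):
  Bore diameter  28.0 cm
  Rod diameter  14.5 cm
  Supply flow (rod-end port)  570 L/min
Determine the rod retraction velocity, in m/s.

Rod-side annular area A_ann = π/4 × (28.0² − 14.5²) = 450.6 cm^2
Flow into the rod-end port fills the annular volume.
v = Q / A

v ≈ 0.211 m/s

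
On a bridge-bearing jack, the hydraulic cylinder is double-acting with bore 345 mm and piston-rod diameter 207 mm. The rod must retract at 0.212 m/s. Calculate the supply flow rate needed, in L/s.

Rod-side annular area A_ann = π/4 × (345² − 207²) = 59830 mm^2
Q = A × v

Q ≈ 12.7 L/s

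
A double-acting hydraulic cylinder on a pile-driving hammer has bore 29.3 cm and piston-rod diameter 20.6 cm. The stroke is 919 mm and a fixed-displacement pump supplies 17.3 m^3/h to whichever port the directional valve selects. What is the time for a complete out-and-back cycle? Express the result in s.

t ≈ 19.4 s

Cap-side area A_cap = π/4 × (29.3 cm)² = 674.3 cm^2
Rod-side annular area A_ann = π/4 × (29.3² − 20.6²) = 341.0 cm^2
t_ext = A_cap·L/Q = 12.89 s
t_ret = A_ann·L/Q = 6.521 s
t_cycle = t_ext + t_ret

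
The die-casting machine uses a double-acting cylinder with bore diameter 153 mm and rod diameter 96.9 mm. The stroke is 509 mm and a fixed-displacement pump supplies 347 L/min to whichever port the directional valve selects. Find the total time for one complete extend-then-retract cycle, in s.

t ≈ 2.59 s

Cap-side area A_cap = π/4 × (153 mm)² = 18390 mm^2
Rod-side annular area A_ann = π/4 × (153² − 96.9²) = 11010 mm^2
t_ext = A_cap·L/Q = 1.618 s
t_ret = A_ann·L/Q = 0.9691 s
t_cycle = t_ext + t_ret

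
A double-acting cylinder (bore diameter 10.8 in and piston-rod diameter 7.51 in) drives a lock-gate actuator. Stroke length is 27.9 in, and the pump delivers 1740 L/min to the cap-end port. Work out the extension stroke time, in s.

Cap-side area A_cap = π/4 × (10.8 in)² = 91.61 in^2
Swept volume V = A × L; t = V / Q = A·L / Q

t ≈ 1.44 s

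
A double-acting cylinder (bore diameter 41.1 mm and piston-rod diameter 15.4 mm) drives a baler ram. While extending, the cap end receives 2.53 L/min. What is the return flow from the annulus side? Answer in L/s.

Cap-side area A_cap = π/4 × (41.1 mm)² = 1327 mm^2
Rod-side annular area A_ann = π/4 × (41.1² − 15.4²) = 1140 mm^2
Piston speed v = Q_in/A_cap; rod-end outflow Q_out = v × A_ann = Q_in × A_ann/A_cap.

Q_out ≈ 0.0362 L/s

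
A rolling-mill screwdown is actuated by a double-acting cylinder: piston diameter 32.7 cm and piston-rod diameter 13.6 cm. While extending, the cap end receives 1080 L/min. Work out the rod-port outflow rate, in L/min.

Cap-side area A_cap = π/4 × (32.7 cm)² = 839.8 cm^2
Rod-side annular area A_ann = π/4 × (32.7² − 13.6²) = 694.6 cm^2
Piston speed v = Q_in/A_cap; rod-end outflow Q_out = v × A_ann = Q_in × A_ann/A_cap.

Q_out ≈ 893 L/min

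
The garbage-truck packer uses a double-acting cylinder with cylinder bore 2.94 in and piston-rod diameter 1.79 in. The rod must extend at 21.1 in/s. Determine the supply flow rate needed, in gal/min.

Q ≈ 37.2 gal/min

Cap-side area A_cap = π/4 × (2.94 in)² = 6.789 in^2
Q = A × v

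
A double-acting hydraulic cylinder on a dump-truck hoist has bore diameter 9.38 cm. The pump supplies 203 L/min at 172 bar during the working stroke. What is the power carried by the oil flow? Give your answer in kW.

Hydraulic power = P × Q

W ≈ 58.2 kW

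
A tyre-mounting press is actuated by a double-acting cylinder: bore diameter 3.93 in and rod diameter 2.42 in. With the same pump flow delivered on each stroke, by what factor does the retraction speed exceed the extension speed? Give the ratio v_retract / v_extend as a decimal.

v_ret/v_ext ≈ 1.61

Cap-side area A_cap = π/4 × (3.93 in)² = 12.13 in^2
Rod-side annular area A_ann = π/4 × (3.93² − 2.42²) = 7.531 in^2
For equal Q, v ∝ 1/A, so v_ret/v_ext = A_cap/A_ann.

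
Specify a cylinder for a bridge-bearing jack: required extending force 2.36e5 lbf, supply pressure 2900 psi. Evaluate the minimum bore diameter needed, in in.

D ≈ 10.2 in

Extension force acts on the full piston face: F = P × (π/4)D².
D = √(4F / (πP)) = √(4 × 2.36e5 lbf / (π × 2900 psi))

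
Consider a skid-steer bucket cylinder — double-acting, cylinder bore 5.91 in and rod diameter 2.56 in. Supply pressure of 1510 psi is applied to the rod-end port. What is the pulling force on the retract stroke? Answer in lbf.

F ≈ 33700 lbf

Rod-side annular area A_ann = π/4 × (5.91² − 2.56²) = 22.29 in^2
On retraction the pressure acts on the annular area (bore minus rod).
F = P × A_ann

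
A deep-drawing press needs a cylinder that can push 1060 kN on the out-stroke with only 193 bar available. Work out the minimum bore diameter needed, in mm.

D ≈ 264 mm

Extension force acts on the full piston face: F = P × (π/4)D².
D = √(4F / (πP)) = √(4 × 1060 kN / (π × 193 bar))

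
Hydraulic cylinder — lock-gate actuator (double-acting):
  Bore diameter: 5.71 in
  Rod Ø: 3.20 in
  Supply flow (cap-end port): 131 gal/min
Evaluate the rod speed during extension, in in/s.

Cap-side area A_cap = π/4 × (5.71 in)² = 25.61 in^2
v = Q / A

v ≈ 19.7 in/s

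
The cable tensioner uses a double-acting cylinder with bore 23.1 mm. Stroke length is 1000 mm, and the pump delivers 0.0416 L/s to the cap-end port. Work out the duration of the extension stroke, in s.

t ≈ 10.1 s

Cap-side area A_cap = π/4 × (23.1 mm)² = 419.1 mm^2
Swept volume V = A × L; t = V / Q = A·L / Q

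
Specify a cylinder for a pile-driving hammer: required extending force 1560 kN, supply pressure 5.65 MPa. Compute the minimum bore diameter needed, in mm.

D ≈ 593 mm

Extension force acts on the full piston face: F = P × (π/4)D².
D = √(4F / (πP)) = √(4 × 1560 kN / (π × 5.65 MPa))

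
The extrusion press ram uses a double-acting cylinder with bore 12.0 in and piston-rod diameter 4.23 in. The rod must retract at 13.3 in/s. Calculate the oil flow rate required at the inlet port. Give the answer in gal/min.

Q ≈ 342 gal/min

Rod-side annular area A_ann = π/4 × (12.0² − 4.23²) = 99.04 in^2
Q = A × v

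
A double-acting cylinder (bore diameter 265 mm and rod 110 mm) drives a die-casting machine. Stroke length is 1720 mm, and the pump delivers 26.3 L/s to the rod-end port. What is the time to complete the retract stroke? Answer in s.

t ≈ 2.99 s

Rod-side annular area A_ann = π/4 × (265² − 110²) = 45650 mm^2
Swept volume V = A × L; t = V / Q = A·L / Q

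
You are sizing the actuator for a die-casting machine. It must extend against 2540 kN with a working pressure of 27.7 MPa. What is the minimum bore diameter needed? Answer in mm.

Extension force acts on the full piston face: F = P × (π/4)D².
D = √(4F / (πP)) = √(4 × 2540 kN / (π × 27.7 MPa))

D ≈ 342 mm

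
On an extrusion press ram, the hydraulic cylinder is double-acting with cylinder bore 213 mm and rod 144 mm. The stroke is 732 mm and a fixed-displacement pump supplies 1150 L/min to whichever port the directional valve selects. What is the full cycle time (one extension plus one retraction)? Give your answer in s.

Cap-side area A_cap = π/4 × (213 mm)² = 35630 mm^2
Rod-side annular area A_ann = π/4 × (213² − 144²) = 19350 mm^2
t_ext = A_cap·L/Q = 1.361 s
t_ret = A_ann·L/Q = 0.7389 s
t_cycle = t_ext + t_ret

t ≈ 2.10 s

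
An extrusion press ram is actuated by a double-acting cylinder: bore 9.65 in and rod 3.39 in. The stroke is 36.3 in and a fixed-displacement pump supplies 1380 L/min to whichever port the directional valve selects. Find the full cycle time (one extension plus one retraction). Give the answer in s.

Cap-side area A_cap = π/4 × (9.65 in)² = 73.14 in^2
Rod-side annular area A_ann = π/4 × (9.65² − 3.39²) = 64.11 in^2
t_ext = A_cap·L/Q = 1.892 s
t_ret = A_ann·L/Q = 1.658 s
t_cycle = t_ext + t_ret

t ≈ 3.55 s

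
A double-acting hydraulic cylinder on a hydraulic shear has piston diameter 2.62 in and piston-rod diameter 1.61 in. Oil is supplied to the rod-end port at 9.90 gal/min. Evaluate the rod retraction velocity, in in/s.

Rod-side annular area A_ann = π/4 × (2.62² − 1.61²) = 3.355 in^2
Flow into the rod-end port fills the annular volume.
v = Q / A

v ≈ 11.4 in/s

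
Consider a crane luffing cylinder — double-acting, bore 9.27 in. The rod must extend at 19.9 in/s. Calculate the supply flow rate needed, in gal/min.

Q ≈ 349 gal/min

Cap-side area A_cap = π/4 × (9.27 in)² = 67.49 in^2
Q = A × v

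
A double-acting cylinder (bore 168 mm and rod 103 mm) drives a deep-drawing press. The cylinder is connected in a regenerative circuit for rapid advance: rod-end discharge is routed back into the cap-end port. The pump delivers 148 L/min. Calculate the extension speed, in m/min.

In regeneration the rod-end outflow joins the pump flow into the cap end, so the net volume the pump must supply per unit advance equals the rod cross-section area.
Rod cross-section A_rod = π/4 × (103 mm)² = 8332 mm^2
v = Q_pump / A_rod

v ≈ 17.8 m/min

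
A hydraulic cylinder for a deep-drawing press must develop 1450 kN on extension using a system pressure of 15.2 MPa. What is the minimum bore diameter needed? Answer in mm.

Extension force acts on the full piston face: F = P × (π/4)D².
D = √(4F / (πP)) = √(4 × 1450 kN / (π × 15.2 MPa))

D ≈ 349 mm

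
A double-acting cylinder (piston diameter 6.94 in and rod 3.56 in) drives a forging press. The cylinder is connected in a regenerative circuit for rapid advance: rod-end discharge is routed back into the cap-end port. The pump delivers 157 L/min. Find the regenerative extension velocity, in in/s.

In regeneration the rod-end outflow joins the pump flow into the cap end, so the net volume the pump must supply per unit advance equals the rod cross-section area.
Rod cross-section A_rod = π/4 × (3.56 in)² = 9.954 in^2
v = Q_pump / A_rod

v ≈ 16.0 in/s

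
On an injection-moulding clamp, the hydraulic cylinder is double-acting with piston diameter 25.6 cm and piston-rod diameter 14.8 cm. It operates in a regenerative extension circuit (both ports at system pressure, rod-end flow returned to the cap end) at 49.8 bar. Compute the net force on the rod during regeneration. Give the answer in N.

F ≈ 85700 N

With equal pressure on both faces, forces on the annular region cancel; the net push is pressure × rod cross-section.
Rod cross-section A_rod = π/4 × (14.8 cm)² = 172.0 cm^2
F = P × A_rod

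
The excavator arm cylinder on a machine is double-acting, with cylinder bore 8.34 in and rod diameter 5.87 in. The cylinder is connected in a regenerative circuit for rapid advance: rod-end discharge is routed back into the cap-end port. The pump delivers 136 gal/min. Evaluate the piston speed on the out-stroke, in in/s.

In regeneration the rod-end outflow joins the pump flow into the cap end, so the net volume the pump must supply per unit advance equals the rod cross-section area.
Rod cross-section A_rod = π/4 × (5.87 in)² = 27.06 in^2
v = Q_pump / A_rod

v ≈ 19.3 in/s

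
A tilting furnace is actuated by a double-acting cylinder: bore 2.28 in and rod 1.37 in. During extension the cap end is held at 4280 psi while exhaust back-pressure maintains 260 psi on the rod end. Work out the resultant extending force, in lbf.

F ≈ 16800 lbf

Cap-side area A_cap = π/4 × (2.28 in)² = 4.083 in^2
Rod-side annular area A_ann = π/4 × (2.28² − 1.37²) = 2.609 in^2
Net thrust = P_cap·A_cap − P_rod·A_ann = 17470 lbf − 678.3 lbf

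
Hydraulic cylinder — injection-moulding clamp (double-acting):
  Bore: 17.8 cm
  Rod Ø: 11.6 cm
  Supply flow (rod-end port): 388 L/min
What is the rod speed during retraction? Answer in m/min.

v ≈ 27.1 m/min

Rod-side annular area A_ann = π/4 × (17.8² − 11.6²) = 143.2 cm^2
Flow into the rod-end port fills the annular volume.
v = Q / A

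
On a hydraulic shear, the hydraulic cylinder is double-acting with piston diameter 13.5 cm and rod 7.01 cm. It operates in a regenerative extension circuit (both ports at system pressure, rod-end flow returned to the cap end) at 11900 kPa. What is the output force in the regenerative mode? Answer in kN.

F ≈ 45.9 kN

With equal pressure on both faces, forces on the annular region cancel; the net push is pressure × rod cross-section.
Rod cross-section A_rod = π/4 × (7.01 cm)² = 38.59 cm^2
F = P × A_rod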